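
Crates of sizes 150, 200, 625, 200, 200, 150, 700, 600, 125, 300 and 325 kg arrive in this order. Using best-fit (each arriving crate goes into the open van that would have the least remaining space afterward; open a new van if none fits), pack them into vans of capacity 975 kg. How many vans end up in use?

4

  150 → van 1 (new)  [load 150/975]
  200 → van 1  [load 350/975]
  625 → van 1  [load 975/975]
  200 → van 2 (new)  [load 200/975]
  200 → van 2  [load 400/975]
  150 → van 2  [load 550/975]
  700 → van 3 (new)  [load 700/975]
  600 → van 4 (new)  [load 600/975]
  125 → van 3  [load 825/975]
  300 → van 4  [load 900/975]
  325 → van 2  [load 875/975]
4 vans opened.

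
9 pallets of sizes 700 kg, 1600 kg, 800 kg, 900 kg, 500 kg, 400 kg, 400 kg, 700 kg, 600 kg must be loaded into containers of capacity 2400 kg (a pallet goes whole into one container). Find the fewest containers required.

3

Total = 1600 + 900 + 800 + 700 + 700 + 600 + 500 + 400 + 400 = 6600 kg.
Lower bound: ⌈6600/2400⌉ = 3 containers.
A packing using 3 containers:
  container 1: 1600 + 800 = 2400
  container 2: 900 + 700 + 700 = 2300
  container 3: 600 + 500 + 400 + 400 = 1900
This matches the lower bound, so 3 is optimal.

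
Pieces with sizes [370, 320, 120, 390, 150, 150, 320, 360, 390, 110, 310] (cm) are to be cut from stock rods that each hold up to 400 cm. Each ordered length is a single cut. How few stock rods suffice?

9

Total = 390 + 390 + 370 + 360 + 320 + 320 + 310 + 150 + 150 + 120 + 110 = 2990 cm.
Lower bound: ⌈2990/400⌉ = 8 stock rods.
A packing using 9 stock rods:
  stock rod 1: 390 = 390
  stock rod 2: 390 = 390
  stock rod 3: 370 = 370
  stock rod 4: 360 = 360
  stock rod 5: 320 = 320
  stock rod 6: 320 = 320
  stock rod 7: 310 = 310
  stock rod 8: 150 + 150 = 300
  stock rod 9: 120 + 110 = 230
No arrangement into 8 stock rods stays within capacity, so 9 is optimal.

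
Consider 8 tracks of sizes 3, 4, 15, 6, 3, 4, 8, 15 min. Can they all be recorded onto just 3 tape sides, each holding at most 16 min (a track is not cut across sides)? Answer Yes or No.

Total = 58 min; ⌈58/16⌉ = 4.
At least 4 tape sides are required, but only 3 are allowed.

No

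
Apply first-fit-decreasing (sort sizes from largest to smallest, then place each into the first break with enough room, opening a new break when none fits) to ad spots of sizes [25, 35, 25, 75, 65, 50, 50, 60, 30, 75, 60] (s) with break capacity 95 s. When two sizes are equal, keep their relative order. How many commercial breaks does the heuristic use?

Sorted descending: 75, 75, 65, 60, 60, 50, 50, 35, 30, 25, 25.
  75 → break 1 (new)  [load 75/95]
  75 → break 2 (new)  [load 75/95]
  65 → break 3 (new)  [load 65/95]
  60 → break 4 (new)  [load 60/95]
  60 → break 5 (new)  [load 60/95]
  50 → break 6 (new)  [load 50/95]
  50 → break 7 (new)  [load 50/95]
  35 → break 4  [load 95/95]
  30 → break 3  [load 95/95]
  25 → break 5  [load 85/95]
  25 → break 6  [load 75/95]
7 commercial breaks opened.

7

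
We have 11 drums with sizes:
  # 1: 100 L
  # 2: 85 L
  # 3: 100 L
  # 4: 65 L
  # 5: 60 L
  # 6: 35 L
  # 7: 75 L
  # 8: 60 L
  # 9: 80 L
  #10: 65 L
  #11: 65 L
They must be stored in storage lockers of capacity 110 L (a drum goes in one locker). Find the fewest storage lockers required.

10

Total = 100 + 100 + 85 + 80 + 75 + 65 + 65 + 65 + 60 + 60 + 35 = 790 L.
Lower bound: ⌈790/110⌉ = 8 storage lockers.
Also, 10 drums each exceed 55 L, and no two of those can share a locker, so at least 10 storage lockers are needed.
A packing using 10 storage lockers:
  locker 1: 100 = 100
  locker 2: 100 = 100
  locker 3: 85 = 85
  locker 4: 80 = 80
  locker 5: 75 + 35 = 110
  locker 6: 65 = 65
  locker 7: 65 = 65
  locker 8: 65 = 65
  locker 9: 60 = 60
  locker 10: 60 = 60
This matches the lower bound, so 10 is optimal.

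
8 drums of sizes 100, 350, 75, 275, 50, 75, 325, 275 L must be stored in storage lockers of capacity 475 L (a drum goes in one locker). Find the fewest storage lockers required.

4

Total = 350 + 325 + 275 + 275 + 100 + 75 + 75 + 50 = 1525 L.
Lower bound: ⌈1525/475⌉ = 4 storage lockers.
A packing using 4 storage lockers:
  locker 1: 350 + 100 = 450
  locker 2: 325 + 75 + 75 = 475
  locker 3: 275 + 50 = 325
  locker 4: 275 = 275
This matches the lower bound, so 4 is optimal.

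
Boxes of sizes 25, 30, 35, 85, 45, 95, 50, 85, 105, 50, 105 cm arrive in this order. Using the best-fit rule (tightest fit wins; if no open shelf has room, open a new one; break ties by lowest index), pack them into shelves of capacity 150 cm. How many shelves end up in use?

  25 → shelf 1 (new)  [load 25/150]
  30 → shelf 1  [load 55/150]
  35 → shelf 1  [load 90/150]
  85 → shelf 2 (new)  [load 85/150]
  45 → shelf 1  [load 135/150]
  95 → shelf 3 (new)  [load 95/150]
  50 → shelf 3  [load 145/150]
  85 → shelf 4 (new)  [load 85/150]
  105 → shelf 5 (new)  [load 105/150]
  50 → shelf 2  [load 135/150]
  105 → shelf 6 (new)  [load 105/150]
6 shelves opened.

6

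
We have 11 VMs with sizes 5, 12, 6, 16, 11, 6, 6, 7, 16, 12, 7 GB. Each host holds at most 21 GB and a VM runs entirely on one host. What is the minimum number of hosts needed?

6

Total = 16 + 16 + 12 + 12 + 11 + 7 + 7 + 6 + 6 + 6 + 5 = 104 GB.
Lower bound: ⌈104/21⌉ = 5 hosts.
A packing using 6 hosts:
  host 1: 16 + 5 = 21
  host 2: 16 = 16
  host 3: 12 + 7 = 19
  host 4: 12 + 7 = 19
  host 5: 11 + 6 = 17
  host 6: 6 + 6 = 12
No arrangement into 5 hosts stays within capacity, so 6 is optimal.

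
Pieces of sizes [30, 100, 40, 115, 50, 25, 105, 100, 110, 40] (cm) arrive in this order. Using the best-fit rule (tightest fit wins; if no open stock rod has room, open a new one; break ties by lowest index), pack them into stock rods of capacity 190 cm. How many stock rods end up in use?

  30 → stock rod 1 (new)  [load 30/190]
  100 → stock rod 1  [load 130/190]
  40 → stock rod 1  [load 170/190]
  115 → stock rod 2 (new)  [load 115/190]
  50 → stock rod 2  [load 165/190]
  25 → stock rod 2  [load 190/190]
  105 → stock rod 3 (new)  [load 105/190]
  100 → stock rod 4 (new)  [load 100/190]
  110 → stock rod 5 (new)  [load 110/190]
  40 → stock rod 5  [load 150/190]
5 stock rods opened.

5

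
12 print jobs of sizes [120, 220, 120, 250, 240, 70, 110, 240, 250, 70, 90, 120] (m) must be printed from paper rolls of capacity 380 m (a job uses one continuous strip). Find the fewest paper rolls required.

Total = 250 + 250 + 240 + 240 + 220 + 120 + 120 + 120 + 110 + 90 + 70 + 70 = 1900 m.
Lower bound: ⌈1900/380⌉ = 5 paper rolls.
A packing using 6 paper rolls:
  roll 1: 250 + 120 = 370
  roll 2: 250 + 120 = 370
  roll 3: 240 + 120 = 360
  roll 4: 240 + 110 = 350
  roll 5: 220 + 90 + 70 = 380
  roll 6: 70 = 70
No arrangement into 5 paper rolls stays within capacity, so 6 is optimal.

6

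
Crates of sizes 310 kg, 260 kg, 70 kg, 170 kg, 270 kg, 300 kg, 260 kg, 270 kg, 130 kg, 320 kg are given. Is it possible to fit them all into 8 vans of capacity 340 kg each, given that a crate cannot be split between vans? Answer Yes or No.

A valid assignment using 8 vans:
  van 1: 320 = 320
  van 2: 310 = 310
  van 3: 300 = 300
  van 4: 270 + 70 = 340
  van 5: 270 = 270
  van 6: 260 = 260
  van 7: 260 = 260
  van 8: 170 + 130 = 300
Every load is within 340 kg, so 8 vans suffice.

Yes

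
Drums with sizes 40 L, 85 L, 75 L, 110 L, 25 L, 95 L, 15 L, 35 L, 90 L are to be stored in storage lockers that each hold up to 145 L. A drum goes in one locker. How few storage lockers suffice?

Total = 110 + 95 + 90 + 85 + 75 + 40 + 35 + 25 + 15 = 570 L.
Lower bound: ⌈570/145⌉ = 4 storage lockers.
Also, 5 drums each exceed 145/2 L, and no two of those can share a locker, so at least 5 storage lockers are needed.
A packing using 5 storage lockers:
  locker 1: 110 + 35 = 145
  locker 2: 95 + 40 = 135
  locker 3: 90 + 25 + 15 = 130
  locker 4: 85 = 85
  locker 5: 75 = 75
This matches the lower bound, so 5 is optimal.

5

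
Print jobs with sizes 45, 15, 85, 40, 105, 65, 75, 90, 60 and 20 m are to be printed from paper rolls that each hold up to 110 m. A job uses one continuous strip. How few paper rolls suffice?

6

Total = 105 + 90 + 85 + 75 + 65 + 60 + 45 + 40 + 20 + 15 = 600 m.
Lower bound: ⌈600/110⌉ = 6 paper rolls.
A packing using 6 paper rolls:
  roll 1: 105 = 105
  roll 2: 90 + 20 = 110
  roll 3: 85 + 15 = 100
  roll 4: 75 = 75
  roll 5: 65 + 45 = 110
  roll 6: 60 + 40 = 100
This matches the lower bound, so 6 is optimal.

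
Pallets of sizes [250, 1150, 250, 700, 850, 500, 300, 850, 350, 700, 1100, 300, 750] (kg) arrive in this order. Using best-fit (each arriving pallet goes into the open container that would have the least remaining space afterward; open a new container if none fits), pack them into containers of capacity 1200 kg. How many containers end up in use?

7

  250 → container 1 (new)  [load 250/1200]
  1150 → container 2 (new)  [load 1150/1200]
  250 → container 1  [load 500/1200]
  700 → container 1  [load 1200/1200]
  850 → container 3 (new)  [load 850/1200]
  500 → container 4 (new)  [load 500/1200]
  300 → container 3  [load 1150/1200]
  850 → container 5 (new)  [load 850/1200]
  350 → container 5  [load 1200/1200]
  700 → container 4  [load 1200/1200]
  1100 → container 6 (new)  [load 1100/1200]
  300 → container 7 (new)  [load 300/1200]
  750 → container 7  [load 1050/1200]
7 containers opened.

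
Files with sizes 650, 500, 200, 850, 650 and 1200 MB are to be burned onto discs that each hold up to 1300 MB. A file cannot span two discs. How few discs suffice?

Total = 1200 + 850 + 650 + 650 + 500 + 200 = 4050 MB.
Lower bound: ⌈4050/1300⌉ = 4 discs.
A packing using 4 discs:
  disc 1: 1200 = 1200
  disc 2: 850 + 200 = 1050
  disc 3: 650 + 650 = 1300
  disc 4: 500 = 500
This matches the lower bound, so 4 is optimal.

4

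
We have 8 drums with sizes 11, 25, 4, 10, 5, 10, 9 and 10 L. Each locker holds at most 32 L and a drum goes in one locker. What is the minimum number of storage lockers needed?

3

Total = 25 + 11 + 10 + 10 + 10 + 9 + 5 + 4 = 84 L.
Lower bound: ⌈84/32⌉ = 3 storage lockers.
A packing using 3 storage lockers:
  locker 1: 25 + 5 = 30
  locker 2: 11 + 10 + 10 = 31
  locker 3: 10 + 9 + 4 = 23
This matches the lower bound, so 3 is optimal.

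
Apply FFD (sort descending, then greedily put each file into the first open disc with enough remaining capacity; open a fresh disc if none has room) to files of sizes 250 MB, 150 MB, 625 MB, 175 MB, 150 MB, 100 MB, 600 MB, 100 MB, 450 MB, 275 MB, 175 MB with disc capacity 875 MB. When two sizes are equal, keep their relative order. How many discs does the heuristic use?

Sorted descending: 625, 600, 450, 275, 250, 175, 175, 150, 150, 100, 100.
  625 → disc 1 (new)  [load 625/875]
  600 → disc 2 (new)  [load 600/875]
  450 → disc 3 (new)  [load 450/875]
  275 → disc 2  [load 875/875]
  250 → disc 1  [load 875/875]
  175 → disc 3  [load 625/875]
  175 → disc 3  [load 800/875]
  150 → disc 4 (new)  [load 150/875]
  150 → disc 4  [load 300/875]
  100 → disc 4  [load 400/875]
  100 → disc 4  [load 500/875]
4 discs opened.

4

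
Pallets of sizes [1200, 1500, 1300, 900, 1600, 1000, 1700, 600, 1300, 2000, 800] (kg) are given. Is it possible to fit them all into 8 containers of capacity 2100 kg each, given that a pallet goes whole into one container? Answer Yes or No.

Yes

A valid assignment using 8 containers:
  container 1: 2000 = 2000
  container 2: 1700 = 1700
  container 3: 1600 = 1600
  container 4: 1500 + 600 = 2100
  container 5: 1300 + 800 = 2100
  container 6: 1300 = 1300
  container 7: 1200 + 900 = 2100
  container 8: 1000 = 1000
Every load is within 2100 kg, so 8 containers suffice.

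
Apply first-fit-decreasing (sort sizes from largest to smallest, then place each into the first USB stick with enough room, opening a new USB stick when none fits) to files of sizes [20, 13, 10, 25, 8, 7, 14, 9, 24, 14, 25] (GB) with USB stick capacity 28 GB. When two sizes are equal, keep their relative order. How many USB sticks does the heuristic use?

Sorted descending: 25, 25, 24, 20, 14, 14, 13, 10, 9, 8, 7.
  25 → USB stick 1 (new)  [load 25/28]
  25 → USB stick 2 (new)  [load 25/28]
  24 → USB stick 3 (new)  [load 24/28]
  20 → USB stick 4 (new)  [load 20/28]
  14 → USB stick 5 (new)  [load 14/28]
  14 → USB stick 5  [load 28/28]
  13 → USB stick 6 (new)  [load 13/28]
  10 → USB stick 6  [load 23/28]
  9 → USB stick 7 (new)  [load 9/28]
  8 → USB stick 4  [load 28/28]
  7 → USB stick 7  [load 16/28]
7 USB sticks opened.

7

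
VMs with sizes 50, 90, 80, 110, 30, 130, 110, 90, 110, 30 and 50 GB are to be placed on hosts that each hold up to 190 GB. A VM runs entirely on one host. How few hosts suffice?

5

Total = 130 + 110 + 110 + 110 + 90 + 90 + 80 + 50 + 50 + 30 + 30 = 880 GB.
Lower bound: ⌈880/190⌉ = 5 hosts.
A packing using 5 hosts:
  host 1: 130 + 50 = 180
  host 2: 110 + 80 = 190
  host 3: 110 + 50 + 30 = 190
  host 4: 110 + 30 = 140
  host 5: 90 + 90 = 180
This matches the lower bound, so 5 is optimal.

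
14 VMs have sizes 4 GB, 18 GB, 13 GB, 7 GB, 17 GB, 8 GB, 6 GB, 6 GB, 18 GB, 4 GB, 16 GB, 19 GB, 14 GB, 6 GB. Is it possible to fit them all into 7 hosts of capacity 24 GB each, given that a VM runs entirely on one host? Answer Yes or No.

A valid assignment using 7 hosts:
  host 1: 19 + 4 = 23
  host 2: 18 + 6 = 24
  host 3: 18 + 6 = 24
  host 4: 17 + 7 = 24
  host 5: 16 + 8 = 24
  host 6: 14 + 6 + 4 = 24
  host 7: 13 = 13
Every load is within 24 GB, so 7 hosts suffice.

Yes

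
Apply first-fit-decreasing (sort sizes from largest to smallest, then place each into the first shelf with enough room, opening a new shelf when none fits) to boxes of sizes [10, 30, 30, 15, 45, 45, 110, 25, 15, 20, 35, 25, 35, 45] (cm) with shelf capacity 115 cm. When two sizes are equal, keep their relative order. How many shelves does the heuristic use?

Sorted descending: 110, 45, 45, 45, 35, 35, 30, 30, 25, 25, 20, 15, 15, 10.
  110 → shelf 1 (new)  [load 110/115]
  45 → shelf 2 (new)  [load 45/115]
  45 → shelf 2  [load 90/115]
  45 → shelf 3 (new)  [load 45/115]
  35 → shelf 3  [load 80/115]
  35 → shelf 3  [load 115/115]
  30 → shelf 4 (new)  [load 30/115]
  30 → shelf 4  [load 60/115]
  25 → shelf 2  [load 115/115]
  25 → shelf 4  [load 85/115]
  20 → shelf 4  [load 105/115]
  15 → shelf 5 (new)  [load 15/115]
  15 → shelf 5  [load 30/115]
  10 → shelf 4  [load 115/115]
5 shelves opened.

5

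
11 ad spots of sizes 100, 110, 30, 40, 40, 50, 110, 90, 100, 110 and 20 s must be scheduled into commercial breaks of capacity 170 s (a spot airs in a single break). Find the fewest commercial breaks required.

Total = 110 + 110 + 110 + 100 + 100 + 90 + 50 + 40 + 40 + 30 + 20 = 800 s.
Lower bound: ⌈800/170⌉ = 5 commercial breaks.
Also, 6 ad spots each exceed 85 s, and no two of those can share a break, so at least 6 commercial breaks are needed.
A packing using 6 commercial breaks:
  break 1: 110 + 50 = 160
  break 2: 110 + 40 + 20 = 170
  break 3: 110 + 40 = 150
  break 4: 100 + 30 = 130
  break 5: 100 = 100
  break 6: 90 = 90
This matches the lower bound, so 6 is optimal.

6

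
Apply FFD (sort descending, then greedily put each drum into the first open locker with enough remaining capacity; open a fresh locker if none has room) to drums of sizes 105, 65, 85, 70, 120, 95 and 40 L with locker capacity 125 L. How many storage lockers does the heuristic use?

Sorted descending: 120, 105, 95, 85, 70, 65, 40.
  120 → locker 1 (new)  [load 120/125]
  105 → locker 2 (new)  [load 105/125]
  95 → locker 3 (new)  [load 95/125]
  85 → locker 4 (new)  [load 85/125]
  70 → locker 5 (new)  [load 70/125]
  65 → locker 6 (new)  [load 65/125]
  40 → locker 4  [load 125/125]
6 storage lockers opened.

6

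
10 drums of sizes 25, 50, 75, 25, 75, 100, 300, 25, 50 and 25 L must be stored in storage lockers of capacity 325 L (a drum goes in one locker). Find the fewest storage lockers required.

3

Total = 300 + 100 + 75 + 75 + 50 + 50 + 25 + 25 + 25 + 25 = 750 L.
Lower bound: ⌈750/325⌉ = 3 storage lockers.
A packing using 3 storage lockers:
  locker 1: 300 + 25 = 325
  locker 2: 100 + 75 + 75 + 50 + 25 = 325
  locker 3: 50 + 25 + 25 = 100
This matches the lower bound, so 3 is optimal.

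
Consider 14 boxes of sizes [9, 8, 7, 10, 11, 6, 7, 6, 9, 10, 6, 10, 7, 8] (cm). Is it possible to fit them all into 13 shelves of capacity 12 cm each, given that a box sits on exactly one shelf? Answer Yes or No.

A valid assignment using 13 shelves:
  shelf 1: 11 = 11
  shelf 2: 10 = 10
  shelf 3: 10 = 10
  shelf 4: 10 = 10
  shelf 5: 9 = 9
  shelf 6: 9 = 9
  shelf 7: 8 = 8
  shelf 8: 8 = 8
  shelf 9: 7 = 7
  shelf 10: 7 = 7
  shelf 11: 7 = 7
  shelf 12: 6 + 6 = 12
  shelf 13: 6 = 6
Every load is within 12 cm, so 13 shelves suffice.

Yes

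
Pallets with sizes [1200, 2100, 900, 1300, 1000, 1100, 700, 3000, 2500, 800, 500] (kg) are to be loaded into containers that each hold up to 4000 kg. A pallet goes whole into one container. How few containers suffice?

Total = 3000 + 2500 + 2100 + 1300 + 1200 + 1100 + 1000 + 900 + 800 + 700 + 500 = 15100 kg.
Lower bound: ⌈15100/4000⌉ = 4 containers.
A packing using 4 containers:
  container 1: 3000 + 1000 = 4000
  container 2: 2500 + 1300 = 3800
  container 3: 2100 + 1200 + 700 = 4000
  container 4: 1100 + 900 + 800 + 500 = 3300
This matches the lower bound, so 4 is optimal.

4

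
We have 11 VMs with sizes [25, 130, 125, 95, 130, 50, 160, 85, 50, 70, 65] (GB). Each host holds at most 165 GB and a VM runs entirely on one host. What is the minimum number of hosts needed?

7

Total = 160 + 130 + 130 + 125 + 95 + 85 + 70 + 65 + 50 + 50 + 25 = 985 GB.
Lower bound: ⌈985/165⌉ = 6 hosts.
A packing using 7 hosts:
  host 1: 160 = 160
  host 2: 130 + 25 = 155
  host 3: 130 = 130
  host 4: 125 = 125
  host 5: 95 + 70 = 165
  host 6: 85 + 65 = 150
  host 7: 50 + 50 = 100
No arrangement into 6 hosts stays within capacity, so 7 is optimal.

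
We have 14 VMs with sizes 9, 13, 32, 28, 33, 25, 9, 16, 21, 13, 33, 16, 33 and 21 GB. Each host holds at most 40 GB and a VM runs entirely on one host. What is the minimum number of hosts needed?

Total = 33 + 33 + 33 + 32 + 28 + 25 + 21 + 21 + 16 + 16 + 13 + 13 + 9 + 9 = 302 GB.
Lower bound: ⌈302/40⌉ = 8 hosts.
A packing using 9 hosts:
  host 1: 33 = 33
  host 2: 33 = 33
  host 3: 33 = 33
  host 4: 32 = 32
  host 5: 28 + 9 = 37
  host 6: 25 + 13 = 38
  host 7: 21 + 16 = 37
  host 8: 21 + 16 = 37
  host 9: 13 + 9 = 22
No arrangement into 8 hosts stays within capacity, so 9 is optimal.

9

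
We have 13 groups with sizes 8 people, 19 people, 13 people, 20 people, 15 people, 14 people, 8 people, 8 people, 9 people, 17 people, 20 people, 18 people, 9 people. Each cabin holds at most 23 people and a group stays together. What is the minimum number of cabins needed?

9

Total = 20 + 20 + 19 + 18 + 17 + 15 + 14 + 13 + 9 + 9 + 8 + 8 + 8 = 178 people.
Lower bound: ⌈178/23⌉ = 8 cabins.
A packing using 9 cabins:
  cabin 1: 20 = 20
  cabin 2: 20 = 20
  cabin 3: 19 = 19
  cabin 4: 18 = 18
  cabin 5: 17 = 17
  cabin 6: 15 + 8 = 23
  cabin 7: 14 + 9 = 23
  cabin 8: 13 + 9 = 22
  cabin 9: 8 + 8 = 16
No arrangement into 8 cabins stays within capacity, so 9 is optimal.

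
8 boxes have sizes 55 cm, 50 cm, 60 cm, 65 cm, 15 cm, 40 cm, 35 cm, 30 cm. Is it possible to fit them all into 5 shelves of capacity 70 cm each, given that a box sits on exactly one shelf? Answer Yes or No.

Total = 350 cm; ⌈350/70⌉ = 5.
The bound of 5 does not rule out 5, but exhaustive search shows no assignment into 5 shelves of capacity 70 cm exists — the minimum is 6.

No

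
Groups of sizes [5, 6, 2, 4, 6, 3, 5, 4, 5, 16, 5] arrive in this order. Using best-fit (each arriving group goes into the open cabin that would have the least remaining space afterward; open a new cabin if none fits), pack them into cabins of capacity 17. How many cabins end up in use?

  5 → cabin 1 (new)  [load 5/17]
  6 → cabin 1  [load 11/17]
  2 → cabin 1  [load 13/17]
  4 → cabin 1  [load 17/17]
  6 → cabin 2 (new)  [load 6/17]
  3 → cabin 2  [load 9/17]
  5 → cabin 2  [load 14/17]
  4 → cabin 3 (new)  [load 4/17]
  5 → cabin 3  [load 9/17]
  16 → cabin 4 (new)  [load 16/17]
  5 → cabin 3  [load 14/17]
4 cabins opened.

4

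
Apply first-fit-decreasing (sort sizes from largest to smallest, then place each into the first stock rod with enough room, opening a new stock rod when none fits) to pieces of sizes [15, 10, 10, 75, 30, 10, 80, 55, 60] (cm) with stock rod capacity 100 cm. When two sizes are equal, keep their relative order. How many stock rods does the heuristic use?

Sorted descending: 80, 75, 60, 55, 30, 15, 10, 10, 10.
  80 → stock rod 1 (new)  [load 80/100]
  75 → stock rod 2 (new)  [load 75/100]
  60 → stock rod 3 (new)  [load 60/100]
  55 → stock rod 4 (new)  [load 55/100]
  30 → stock rod 3  [load 90/100]
  15 → stock rod 1  [load 95/100]
  10 → stock rod 2  [load 85/100]
  10 → stock rod 2  [load 95/100]
  10 → stock rod 3  [load 100/100]
4 stock rods opened.

4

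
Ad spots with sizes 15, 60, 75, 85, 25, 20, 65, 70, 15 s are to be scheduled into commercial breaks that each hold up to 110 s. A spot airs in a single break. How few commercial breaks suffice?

Total = 85 + 75 + 70 + 65 + 60 + 25 + 20 + 15 + 15 = 430 s.
Lower bound: ⌈430/110⌉ = 4 commercial breaks.
Also, 5 ad spots each exceed 55 s, and no two of those can share a break, so at least 5 commercial breaks are needed.
A packing using 5 commercial breaks:
  break 1: 85 + 25 = 110
  break 2: 75 + 20 + 15 = 110
  break 3: 70 + 15 = 85
  break 4: 65 = 65
  break 5: 60 = 60
This matches the lower bound, so 5 is optimal.

5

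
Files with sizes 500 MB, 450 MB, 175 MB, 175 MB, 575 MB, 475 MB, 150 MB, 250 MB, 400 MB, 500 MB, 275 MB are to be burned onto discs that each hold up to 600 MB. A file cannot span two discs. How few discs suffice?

8

Total = 575 + 500 + 500 + 475 + 450 + 400 + 275 + 250 + 175 + 175 + 150 = 3925 MB.
Lower bound: ⌈3925/600⌉ = 7 discs.
A packing using 8 discs:
  disc 1: 575 = 575
  disc 2: 500 = 500
  disc 3: 500 = 500
  disc 4: 475 = 475
  disc 5: 450 + 150 = 600
  disc 6: 400 + 175 = 575
  disc 7: 275 + 250 = 525
  disc 8: 175 = 175
No arrangement into 7 discs stays within capacity, so 8 is optimal.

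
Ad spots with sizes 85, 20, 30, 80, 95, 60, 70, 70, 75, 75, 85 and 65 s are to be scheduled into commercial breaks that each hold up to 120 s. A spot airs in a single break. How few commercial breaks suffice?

Total = 95 + 85 + 85 + 80 + 75 + 75 + 70 + 70 + 65 + 60 + 30 + 20 = 810 s.
Lower bound: ⌈810/120⌉ = 7 commercial breaks.
Also, 9 ad spots each exceed 60 s, and no two of those can share a break, so at least 9 commercial breaks are needed.
A packing using 10 commercial breaks:
  break 1: 95 + 20 = 115
  break 2: 85 + 30 = 115
  break 3: 85 = 85
  break 4: 80 = 80
  break 5: 75 = 75
  break 6: 75 = 75
  break 7: 70 = 70
  break 8: 70 = 70
  break 9: 65 = 65
  break 10: 60 = 60
No arrangement into 9 commercial breaks stays within capacity, so 10 is optimal.

10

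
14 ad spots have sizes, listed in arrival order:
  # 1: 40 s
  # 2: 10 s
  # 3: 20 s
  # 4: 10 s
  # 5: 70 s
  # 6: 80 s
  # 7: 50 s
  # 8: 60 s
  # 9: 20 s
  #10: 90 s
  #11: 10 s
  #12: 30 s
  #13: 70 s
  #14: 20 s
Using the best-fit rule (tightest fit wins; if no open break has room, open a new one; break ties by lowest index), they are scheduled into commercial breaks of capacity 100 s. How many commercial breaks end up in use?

7

  40 → break 1 (new)  [load 40/100]
  10 → break 1  [load 50/100]
  20 → break 1  [load 70/100]
  10 → break 1  [load 80/100]
  70 → break 2 (new)  [load 70/100]
  80 → break 3 (new)  [load 80/100]
  50 → break 4 (new)  [load 50/100]
  60 → break 5 (new)  [load 60/100]
  20 → break 1  [load 100/100]
  90 → break 6 (new)  [load 90/100]
  10 → break 6  [load 100/100]
  30 → break 2  [load 100/100]
  70 → break 7 (new)  [load 70/100]
  20 → break 3  [load 100/100]
7 commercial breaks opened.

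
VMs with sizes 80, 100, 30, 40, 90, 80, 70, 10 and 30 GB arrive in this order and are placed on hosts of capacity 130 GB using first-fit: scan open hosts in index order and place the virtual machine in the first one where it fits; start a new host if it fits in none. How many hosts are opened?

5

  80 → host 1 (new)  [load 80/130]
  100 → host 2 (new)  [load 100/130]
  30 → host 1  [load 110/130]
  40 → host 3 (new)  [load 40/130]
  90 → host 3  [load 130/130]
  80 → host 4 (new)  [load 80/130]
  70 → host 5 (new)  [load 70/130]
  10 → host 1  [load 120/130]
  30 → host 2  [load 130/130]
5 hosts opened.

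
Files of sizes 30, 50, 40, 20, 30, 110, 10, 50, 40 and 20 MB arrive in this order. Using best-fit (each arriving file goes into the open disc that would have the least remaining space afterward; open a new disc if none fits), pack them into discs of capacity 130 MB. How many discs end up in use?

  30 → disc 1 (new)  [load 30/130]
  50 → disc 1  [load 80/130]
  40 → disc 1  [load 120/130]
  20 → disc 2 (new)  [load 20/130]
  30 → disc 2  [load 50/130]
  110 → disc 3 (new)  [load 110/130]
  10 → disc 1  [load 130/130]
  50 → disc 2  [load 100/130]
  40 → disc 4 (new)  [load 40/130]
  20 → disc 3  [load 130/130]
4 discs opened.

4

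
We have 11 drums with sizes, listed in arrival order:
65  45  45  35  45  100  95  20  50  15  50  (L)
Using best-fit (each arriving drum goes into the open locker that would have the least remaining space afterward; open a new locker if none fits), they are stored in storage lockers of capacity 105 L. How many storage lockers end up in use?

  65 → locker 1 (new)  [load 65/105]
  45 → locker 2 (new)  [load 45/105]
  45 → locker 2  [load 90/105]
  35 → locker 1  [load 100/105]
  45 → locker 3 (new)  [load 45/105]
  100 → locker 4 (new)  [load 100/105]
  95 → locker 5 (new)  [load 95/105]
  20 → locker 3  [load 65/105]
  50 → locker 6 (new)  [load 50/105]
  15 → locker 2  [load 105/105]
  50 → locker 6  [load 100/105]
6 storage lockers opened.

6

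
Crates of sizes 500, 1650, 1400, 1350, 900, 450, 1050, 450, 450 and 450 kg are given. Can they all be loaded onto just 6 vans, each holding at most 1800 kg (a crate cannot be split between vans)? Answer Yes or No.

A valid assignment using 6 vans:
  van 1: 1650 = 1650
  van 2: 1400 = 1400
  van 3: 1350 + 450 = 1800
  van 4: 1050 + 500 = 1550
  van 5: 900 + 450 + 450 = 1800
  van 6: 450 = 450
Every load is within 1800 kg, so 6 vans suffice.

Yes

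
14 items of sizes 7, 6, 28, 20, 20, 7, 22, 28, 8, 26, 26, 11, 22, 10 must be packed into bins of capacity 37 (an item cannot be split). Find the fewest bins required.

8

Total = 28 + 28 + 26 + 26 + 22 + 22 + 20 + 20 + 11 + 10 + 8 + 7 + 7 + 6 = 241.
Lower bound: ⌈241/37⌉ = 7 bins.
Also, 8 items each exceed 37/2, and no two of those can share a bin, so at least 8 bins are needed.
A packing using 8 bins:
  bin 1: 28 + 8 = 36
  bin 2: 28 + 7 = 35
  bin 3: 26 + 11 = 37
  bin 4: 26 + 10 = 36
  bin 5: 22 + 7 + 6 = 35
  bin 6: 22 = 22
  bin 7: 20 = 20
  bin 8: 20 = 20
This matches the lower bound, so 8 is optimal.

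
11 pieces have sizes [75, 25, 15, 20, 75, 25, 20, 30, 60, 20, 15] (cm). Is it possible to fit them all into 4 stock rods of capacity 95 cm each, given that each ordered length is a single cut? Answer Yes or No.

A valid assignment using 4 stock rods:
  stock rod 1: 75 + 20 = 95
  stock rod 2: 75 + 20 = 95
  stock rod 3: 60 + 20 + 15 = 95
  stock rod 4: 30 + 25 + 25 + 15 = 95
Every load is within 95 cm, so 4 stock rods suffice.

Yes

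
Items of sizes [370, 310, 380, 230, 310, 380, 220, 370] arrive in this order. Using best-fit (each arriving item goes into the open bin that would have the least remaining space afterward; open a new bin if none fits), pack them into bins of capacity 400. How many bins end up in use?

  370 → bin 1 (new)  [load 370/400]
  310 → bin 2 (new)  [load 310/400]
  380 → bin 3 (new)  [load 380/400]
  230 → bin 4 (new)  [load 230/400]
  310 → bin 5 (new)  [load 310/400]
  380 → bin 6 (new)  [load 380/400]
  220 → bin 7 (new)  [load 220/400]
  370 → bin 8 (new)  [load 370/400]
8 bins opened.

8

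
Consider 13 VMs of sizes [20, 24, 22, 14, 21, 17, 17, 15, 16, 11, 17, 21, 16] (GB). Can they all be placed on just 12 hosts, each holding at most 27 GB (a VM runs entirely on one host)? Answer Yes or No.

A valid assignment using 12 hosts:
  host 1: 24 = 24
  host 2: 22 = 22
  host 3: 21 = 21
  host 4: 21 = 21
  host 5: 20 = 20
  host 6: 17 = 17
  host 7: 17 = 17
  host 8: 17 = 17
  host 9: 16 + 11 = 27
  host 10: 16 = 16
  host 11: 15 = 15
  host 12: 14 = 14
Every load is within 27 GB, so 12 hosts suffice.

Yes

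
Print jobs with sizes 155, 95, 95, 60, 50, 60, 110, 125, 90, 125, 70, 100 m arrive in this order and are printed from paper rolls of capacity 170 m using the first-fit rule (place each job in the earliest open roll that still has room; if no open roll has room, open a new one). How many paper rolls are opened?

8

  155 → roll 1 (new)  [load 155/170]
  95 → roll 2 (new)  [load 95/170]
  95 → roll 3 (new)  [load 95/170]
  60 → roll 2  [load 155/170]
  50 → roll 3  [load 145/170]
  60 → roll 4 (new)  [load 60/170]
  110 → roll 4  [load 170/170]
  125 → roll 5 (new)  [load 125/170]
  90 → roll 6 (new)  [load 90/170]
  125 → roll 7 (new)  [load 125/170]
  70 → roll 6  [load 160/170]
  100 → roll 8 (new)  [load 100/170]
8 paper rolls opened.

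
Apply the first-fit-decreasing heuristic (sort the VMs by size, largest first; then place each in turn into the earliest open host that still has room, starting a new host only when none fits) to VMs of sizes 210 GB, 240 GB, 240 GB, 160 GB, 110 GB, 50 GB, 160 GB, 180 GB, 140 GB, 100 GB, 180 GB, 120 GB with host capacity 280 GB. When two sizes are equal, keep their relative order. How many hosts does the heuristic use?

8

Sorted descending: 240, 240, 210, 180, 180, 160, 160, 140, 120, 110, 100, 50.
  240 → host 1 (new)  [load 240/280]
  240 → host 2 (new)  [load 240/280]
  210 → host 3 (new)  [load 210/280]
  180 → host 4 (new)  [load 180/280]
  180 → host 5 (new)  [load 180/280]
  160 → host 6 (new)  [load 160/280]
  160 → host 7 (new)  [load 160/280]
  140 → host 8 (new)  [load 140/280]
  120 → host 6  [load 280/280]
  110 → host 7  [load 270/280]
  100 → host 4  [load 280/280]
  50 → host 3  [load 260/280]
8 hosts opened.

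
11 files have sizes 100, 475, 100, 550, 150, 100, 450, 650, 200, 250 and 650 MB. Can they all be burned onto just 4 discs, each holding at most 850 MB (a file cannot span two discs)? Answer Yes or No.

Total = 3675 MB; ⌈3675/850⌉ = 5.
At least 5 discs are required, but only 4 are allowed.

No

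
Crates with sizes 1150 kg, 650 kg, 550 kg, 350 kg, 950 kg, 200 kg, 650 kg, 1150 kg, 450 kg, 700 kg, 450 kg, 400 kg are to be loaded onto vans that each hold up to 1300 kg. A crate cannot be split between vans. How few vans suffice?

7

Total = 1150 + 1150 + 950 + 700 + 650 + 650 + 550 + 450 + 450 + 400 + 350 + 200 = 7650 kg.
Lower bound: ⌈7650/1300⌉ = 6 vans.
A packing using 7 vans:
  van 1: 1150 = 1150
  van 2: 1150 = 1150
  van 3: 950 + 350 = 1300
  van 4: 700 + 550 = 1250
  van 5: 650 + 650 = 1300
  van 6: 450 + 450 + 400 = 1300
  van 7: 200 = 200
No arrangement into 6 vans stays within capacity, so 7 is optimal.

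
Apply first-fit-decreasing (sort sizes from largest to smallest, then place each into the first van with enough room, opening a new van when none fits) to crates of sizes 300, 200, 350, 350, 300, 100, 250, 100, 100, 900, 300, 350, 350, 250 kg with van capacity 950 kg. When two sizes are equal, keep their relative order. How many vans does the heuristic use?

5

Sorted descending: 900, 350, 350, 350, 350, 300, 300, 300, 250, 250, 200, 100, 100, 100.
  900 → van 1 (new)  [load 900/950]
  350 → van 2 (new)  [load 350/950]
  350 → van 2  [load 700/950]
  350 → van 3 (new)  [load 350/950]
  350 → van 3  [load 700/950]
  300 → van 4 (new)  [load 300/950]
  300 → van 4  [load 600/950]
  300 → van 4  [load 900/950]
  250 → van 2  [load 950/950]
  250 → van 3  [load 950/950]
  200 → van 5 (new)  [load 200/950]
  100 → van 5  [load 300/950]
  100 → van 5  [load 400/950]
  100 → van 5  [load 500/950]
5 vans opened.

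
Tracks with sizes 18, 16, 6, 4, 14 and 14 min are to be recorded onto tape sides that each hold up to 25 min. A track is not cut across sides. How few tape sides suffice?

4

Total = 18 + 16 + 14 + 14 + 6 + 4 = 72 min.
Lower bound: ⌈72/25⌉ = 3 tape sides.
Also, 4 tracks each exceed 25/2 min, and no two of those can share a side, so at least 4 tape sides are needed.
A packing using 4 tape sides:
  side 1: 18 + 6 = 24
  side 2: 16 + 4 = 20
  side 3: 14 = 14
  side 4: 14 = 14
This matches the lower bound, so 4 is optimal.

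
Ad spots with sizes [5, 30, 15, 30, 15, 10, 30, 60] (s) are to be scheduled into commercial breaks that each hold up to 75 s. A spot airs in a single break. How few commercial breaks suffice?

3

Total = 60 + 30 + 30 + 30 + 15 + 15 + 10 + 5 = 195 s.
Lower bound: ⌈195/75⌉ = 3 commercial breaks.
A packing using 3 commercial breaks:
  break 1: 60 + 15 = 75
  break 2: 30 + 30 + 15 = 75
  break 3: 30 + 10 + 5 = 45
This matches the lower bound, so 3 is optimal.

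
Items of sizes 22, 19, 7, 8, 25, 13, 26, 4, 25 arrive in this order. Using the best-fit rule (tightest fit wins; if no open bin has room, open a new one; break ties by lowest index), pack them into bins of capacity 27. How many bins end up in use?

6

  22 → bin 1 (new)  [load 22/27]
  19 → bin 2 (new)  [load 19/27]
  7 → bin 2  [load 26/27]
  8 → bin 3 (new)  [load 8/27]
  25 → bin 4 (new)  [load 25/27]
  13 → bin 3  [load 21/27]
  26 → bin 5 (new)  [load 26/27]
  4 → bin 1  [load 26/27]
  25 → bin 6 (new)  [load 25/27]
6 bins opened.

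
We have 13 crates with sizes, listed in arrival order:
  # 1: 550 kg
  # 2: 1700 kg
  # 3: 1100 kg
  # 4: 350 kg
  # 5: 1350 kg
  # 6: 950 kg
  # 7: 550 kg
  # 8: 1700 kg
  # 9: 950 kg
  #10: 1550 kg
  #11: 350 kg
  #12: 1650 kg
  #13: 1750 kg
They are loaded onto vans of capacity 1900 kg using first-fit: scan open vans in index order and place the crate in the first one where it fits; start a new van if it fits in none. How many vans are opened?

9

  550 → van 1 (new)  [load 550/1900]
  1700 → van 2 (new)  [load 1700/1900]
  1100 → van 1  [load 1650/1900]
  350 → van 3 (new)  [load 350/1900]
  1350 → van 3  [load 1700/1900]
  950 → van 4 (new)  [load 950/1900]
  550 → van 4  [load 1500/1900]
  1700 → van 5 (new)  [load 1700/1900]
  950 → van 6 (new)  [load 950/1900]
  1550 → van 7 (new)  [load 1550/1900]
  350 → van 4  [load 1850/1900]
  1650 → van 8 (new)  [load 1650/1900]
  1750 → van 9 (new)  [load 1750/1900]
9 vans opened.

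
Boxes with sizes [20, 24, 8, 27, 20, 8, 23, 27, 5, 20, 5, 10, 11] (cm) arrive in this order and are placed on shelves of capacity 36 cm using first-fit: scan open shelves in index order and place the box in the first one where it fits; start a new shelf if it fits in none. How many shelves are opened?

7

  20 → shelf 1 (new)  [load 20/36]
  24 → shelf 2 (new)  [load 24/36]
  8 → shelf 1  [load 28/36]
  27 → shelf 3 (new)  [load 27/36]
  20 → shelf 4 (new)  [load 20/36]
  8 → shelf 1  [load 36/36]
  23 → shelf 5 (new)  [load 23/36]
  27 → shelf 6 (new)  [load 27/36]
  5 → shelf 2  [load 29/36]
  20 → shelf 7 (new)  [load 20/36]
  5 → shelf 2  [load 34/36]
  10 → shelf 4  [load 30/36]
  11 → shelf 5  [load 34/36]
7 shelves opened.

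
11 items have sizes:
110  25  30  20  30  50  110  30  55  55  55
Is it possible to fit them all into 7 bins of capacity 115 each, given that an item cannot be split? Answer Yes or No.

Yes

A valid assignment using 6 bins:
  bin 1: 110 = 110
  bin 2: 110 = 110
  bin 3: 55 + 55 = 110
  bin 4: 55 + 50 = 105
  bin 5: 30 + 30 + 30 + 25 = 115
  bin 6: 20 = 20
That uses only 6 ≤ 7, so 7 bins are enough.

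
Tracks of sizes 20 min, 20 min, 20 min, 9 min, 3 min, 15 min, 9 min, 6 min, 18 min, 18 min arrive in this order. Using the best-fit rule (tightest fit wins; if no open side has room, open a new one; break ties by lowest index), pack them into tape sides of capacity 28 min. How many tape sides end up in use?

  20 → side 1 (new)  [load 20/28]
  20 → side 2 (new)  [load 20/28]
  20 → side 3 (new)  [load 20/28]
  9 → side 4 (new)  [load 9/28]
  3 → side 1  [load 23/28]
  15 → side 4  [load 24/28]
  9 → side 5 (new)  [load 9/28]
  6 → side 2  [load 26/28]
  18 → side 5  [load 27/28]
  18 → side 6 (new)  [load 18/28]
6 tape sides opened.

6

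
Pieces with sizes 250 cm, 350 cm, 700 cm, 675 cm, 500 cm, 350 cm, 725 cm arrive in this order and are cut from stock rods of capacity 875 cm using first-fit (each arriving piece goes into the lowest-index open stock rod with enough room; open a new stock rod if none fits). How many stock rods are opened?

  250 → stock rod 1 (new)  [load 250/875]
  350 → stock rod 1  [load 600/875]
  700 → stock rod 2 (new)  [load 700/875]
  675 → stock rod 3 (new)  [load 675/875]
  500 → stock rod 4 (new)  [load 500/875]
  350 → stock rod 4  [load 850/875]
  725 → stock rod 5 (new)  [load 725/875]
5 stock rods opened.

5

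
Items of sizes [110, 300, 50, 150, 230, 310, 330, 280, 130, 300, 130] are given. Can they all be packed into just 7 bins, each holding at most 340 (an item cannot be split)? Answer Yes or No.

Total = 2320; ⌈2320/340⌉ = 7.
The bound of 7 does not rule out 7, but exhaustive search shows no assignment into 7 bins of capacity 340 exists — the minimum is 8.

No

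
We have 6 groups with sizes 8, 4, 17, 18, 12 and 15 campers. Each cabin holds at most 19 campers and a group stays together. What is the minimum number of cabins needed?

5

Total = 18 + 17 + 15 + 12 + 8 + 4 = 74 campers.
Lower bound: ⌈74/19⌉ = 4 cabins.
A packing using 5 cabins:
  cabin 1: 18 = 18
  cabin 2: 17 = 17
  cabin 3: 15 + 4 = 19
  cabin 4: 12 = 12
  cabin 5: 8 = 8
No arrangement into 4 cabins stays within capacity, so 5 is optimal.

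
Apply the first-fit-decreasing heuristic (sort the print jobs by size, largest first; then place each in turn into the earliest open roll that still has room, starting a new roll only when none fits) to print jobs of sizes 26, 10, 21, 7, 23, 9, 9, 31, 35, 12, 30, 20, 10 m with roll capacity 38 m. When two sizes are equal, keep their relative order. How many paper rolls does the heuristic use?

Sorted descending: 35, 31, 30, 26, 23, 21, 20, 12, 10, 10, 9, 9, 7.
  35 → roll 1 (new)  [load 35/38]
  31 → roll 2 (new)  [load 31/38]
  30 → roll 3 (new)  [load 30/38]
  26 → roll 4 (new)  [load 26/38]
  23 → roll 5 (new)  [load 23/38]
  21 → roll 6 (new)  [load 21/38]
  20 → roll 7 (new)  [load 20/38]
  12 → roll 4  [load 38/38]
  10 → roll 5  [load 33/38]
  10 → roll 6  [load 31/38]
  9 → roll 7  [load 29/38]
  9 → roll 7  [load 38/38]
  7 → roll 2  [load 38/38]
7 paper rolls opened.

7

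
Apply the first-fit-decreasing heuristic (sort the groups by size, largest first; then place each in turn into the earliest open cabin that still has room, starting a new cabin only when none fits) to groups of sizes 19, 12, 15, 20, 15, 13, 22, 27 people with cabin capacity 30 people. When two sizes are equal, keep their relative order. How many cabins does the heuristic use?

6

Sorted descending: 27, 22, 20, 19, 15, 15, 13, 12.
  27 → cabin 1 (new)  [load 27/30]
  22 → cabin 2 (new)  [load 22/30]
  20 → cabin 3 (new)  [load 20/30]
  19 → cabin 4 (new)  [load 19/30]
  15 → cabin 5 (new)  [load 15/30]
  15 → cabin 5  [load 30/30]
  13 → cabin 6 (new)  [load 13/30]
  12 → cabin 6  [load 25/30]
6 cabins opened.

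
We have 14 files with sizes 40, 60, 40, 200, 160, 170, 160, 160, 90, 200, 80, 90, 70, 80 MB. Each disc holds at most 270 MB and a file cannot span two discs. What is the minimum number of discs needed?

Total = 200 + 200 + 170 + 160 + 160 + 160 + 90 + 90 + 80 + 80 + 70 + 60 + 40 + 40 = 1600 MB.
Lower bound: ⌈1600/270⌉ = 6 discs.
A packing using 7 discs:
  disc 1: 200 + 70 = 270
  disc 2: 200 + 60 = 260
  disc 3: 170 + 90 = 260
  disc 4: 160 + 90 = 250
  disc 5: 160 + 80 = 240
  disc 6: 160 + 80 = 240
  disc 7: 40 + 40 = 80
No arrangement into 6 discs stays within capacity, so 7 is optimal.

7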